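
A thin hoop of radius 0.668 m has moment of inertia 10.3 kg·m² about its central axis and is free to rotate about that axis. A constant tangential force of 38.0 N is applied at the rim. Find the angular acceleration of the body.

τ = F R = (38.0)(0.668) = 25.38 N·m.
From τ = Iα: α = 25.38/10.30 = 2.464 rad/s².

α ≈ 2.46 rad/s²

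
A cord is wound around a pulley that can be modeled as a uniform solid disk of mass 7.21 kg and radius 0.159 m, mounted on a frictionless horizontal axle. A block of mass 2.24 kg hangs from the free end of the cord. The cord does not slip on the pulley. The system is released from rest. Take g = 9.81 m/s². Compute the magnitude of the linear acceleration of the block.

I = ½MR² = (1/2)(7.21)(0.159)² = 0.09114 kg·m².
Block: mg − T = ma. Pulley: TR = Iα. No-slip: a = αR, so T = (I/R²)a = 3.605·a.
Then mg = (m + 3.605)a, so a = (2.24)(9.81)/(2.24 + 3.605) = 3.760 m/s².

a ≈ 3.76 m/s²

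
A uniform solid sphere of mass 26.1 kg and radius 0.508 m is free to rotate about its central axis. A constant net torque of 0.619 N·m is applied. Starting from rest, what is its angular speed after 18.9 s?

ω ≈ 4.34 rad/s

I = (2/5)MR² = (2/5)(26.1)(0.508)² = 2.694 kg·m².
α = τ/I = 0.619/2.694 = 0.2298 rad/s².
ω = ω₀ + αt = 0 + (0.2298)(18.9) = 4.342 rad/s.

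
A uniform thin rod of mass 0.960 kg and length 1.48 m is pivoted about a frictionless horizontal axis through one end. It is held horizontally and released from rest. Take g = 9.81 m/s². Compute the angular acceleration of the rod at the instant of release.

α ≈ 9.94 rad/s²

About the pivot, I = (1/3)ML² = (1/3)(0.960)(1.48)² = 0.7009 kg·m².
The weight acts at the center, a distance L/2 = 0.7400 m from the pivot; τ = Mg(L/2) = 6.969 N·m.
α = τ/I = 6.969/0.7009 = 9.943 rad/s².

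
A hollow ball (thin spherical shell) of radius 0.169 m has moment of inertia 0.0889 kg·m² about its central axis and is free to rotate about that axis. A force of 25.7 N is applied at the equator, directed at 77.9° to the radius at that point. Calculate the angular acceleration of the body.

α ≈ 47.8 rad/s²

Only the tangential component produces torque: τ = F R sinθ = (25.7)(0.169) sin 77.9° = 4.247 N·m.
From τ = Iα: α = 4.247/0.08890 = 47.77 rad/s².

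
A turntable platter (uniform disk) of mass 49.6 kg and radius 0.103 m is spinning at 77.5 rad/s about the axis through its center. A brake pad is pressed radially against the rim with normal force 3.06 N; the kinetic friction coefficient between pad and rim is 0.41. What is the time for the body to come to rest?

I = ½MR² = (1/2)(49.6)(0.103)² = 0.2631 kg·m².
Friction force f = μN = (0.41)(3.06) = 1.255 N at the rim; torque magnitude τ = fR = 0.1292 N·m, opposing ω.
|α| = τ/I = 0.1292/0.2631 = 0.4912 rad/s² (deceleration).
0 = ω₀ − |α|t ⇒ t = ω₀/|α| = 77.5/0.4912 = 157.8 s.

t ≈ 158 s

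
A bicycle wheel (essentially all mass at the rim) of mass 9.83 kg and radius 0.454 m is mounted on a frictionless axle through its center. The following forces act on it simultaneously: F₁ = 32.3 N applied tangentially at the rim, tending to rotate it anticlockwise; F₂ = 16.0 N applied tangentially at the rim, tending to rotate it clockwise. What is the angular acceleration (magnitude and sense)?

α ≈ 3.65 rad/s², anticlockwise

I = MR² = (9.83)(0.454)² = 2.026 kg·m².
Taking anticlockwise as positive: τ₁ = +(32.3)(0.454) = +14.66 N·m; τ₂ = −(16.0)(0.454) = −7.264 N·m.
Net torque τ = 7.400 N·m.
α = τ/I = 7.400/2.026 = 3.652 rad/s².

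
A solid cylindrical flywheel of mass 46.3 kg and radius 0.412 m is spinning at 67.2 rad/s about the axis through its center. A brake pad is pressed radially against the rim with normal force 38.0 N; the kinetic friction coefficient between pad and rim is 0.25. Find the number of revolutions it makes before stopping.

≈ 361 revolutions

I = ½MR² = (1/2)(46.3)(0.412)² = 3.930 kg·m².
Friction force f = μN = (0.25)(38.0) = 9.500 N at the rim; torque magnitude τ = fR = 3.914 N·m, opposing ω.
|α| = τ/I = 3.914/3.930 = 0.9960 rad/s² (deceleration).
ω² = ω₀² − 2|α|θ with ω = 0 ⇒ θ = ω₀²/(2|α|) = 2267 rad = 360.8 rev.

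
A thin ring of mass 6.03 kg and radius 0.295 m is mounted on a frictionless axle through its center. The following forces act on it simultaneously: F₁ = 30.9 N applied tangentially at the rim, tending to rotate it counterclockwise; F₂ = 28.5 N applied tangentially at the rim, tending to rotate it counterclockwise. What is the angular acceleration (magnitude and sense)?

α ≈ 33.4 rad/s², counterclockwise

I = MR² = (6.03)(0.295)² = 0.5248 kg·m².
Taking counterclockwise as positive: τ₁ = +(30.9)(0.295) = +9.115 N·m; τ₂ = +(28.5)(0.295) = +8.407 N·m.
Net torque τ = 17.52 N·m.
α = τ/I = 17.52/0.5248 = 33.39 rad/s².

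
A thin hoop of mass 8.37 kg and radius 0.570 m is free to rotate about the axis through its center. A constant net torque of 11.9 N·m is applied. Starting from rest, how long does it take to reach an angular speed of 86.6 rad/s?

I = MR² = (8.37)(0.570)² = 2.719 kg·m².
α = τ/I = 11.9/2.719 = 4.376 rad/s².
ω = αt ⇒ t = ω/α = 86.6/4.376 = 19.79 s.

t ≈ 19.8 s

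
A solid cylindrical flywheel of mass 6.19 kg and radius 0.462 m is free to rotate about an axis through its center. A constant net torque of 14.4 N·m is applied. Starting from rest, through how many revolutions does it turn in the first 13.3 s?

≈ 307 revolutions

I = ½MR² = (1/2)(6.19)(0.462)² = 0.6606 kg·m².
α = τ/I = 14.4/0.6606 = 21.80 rad/s².
θ = ½αt² = ½(21.80)(13.3)² = 1928 rad.
Revolutions = θ/(2π) = 306.8.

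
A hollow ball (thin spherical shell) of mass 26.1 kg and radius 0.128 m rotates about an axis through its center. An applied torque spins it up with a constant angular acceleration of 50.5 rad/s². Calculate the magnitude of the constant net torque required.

I = (2/3)MR² = (2/3)(26.1)(0.128)² = 0.2851 kg·m².
τ = Iα = (0.2851)(50.50) = 14.40 N·m.

τ ≈ 14.4 N·m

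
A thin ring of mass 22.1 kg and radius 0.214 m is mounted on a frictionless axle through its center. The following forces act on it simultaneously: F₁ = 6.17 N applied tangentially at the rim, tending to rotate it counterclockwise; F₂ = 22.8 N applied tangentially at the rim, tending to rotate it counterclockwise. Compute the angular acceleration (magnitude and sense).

I = MR² = (22.1)(0.214)² = 1.012 kg·m².
Taking counterclockwise as positive: τ₁ = +(6.17)(0.214) = +1.320 N·m; τ₂ = +(22.8)(0.214) = +4.879 N·m.
Net torque τ = 6.200 N·m.
α = τ/I = 6.200/1.012 = 6.126 rad/s².

α ≈ 6.13 rad/s², counterclockwise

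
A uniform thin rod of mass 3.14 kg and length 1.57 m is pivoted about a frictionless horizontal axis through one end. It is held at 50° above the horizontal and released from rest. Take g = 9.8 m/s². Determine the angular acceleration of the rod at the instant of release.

α ≈ 6.02 rad/s²

About the pivot, I = (1/3)ML² = (1/3)(3.14)(1.57)² = 2.580 kg·m².
The weight acts at the center, a distance L/2 = 0.7850 m from the pivot; τ = Mg(L/2) cos 50° = 15.53 N·m.
α = τ/I = 15.53/2.580 = 6.018 rad/s².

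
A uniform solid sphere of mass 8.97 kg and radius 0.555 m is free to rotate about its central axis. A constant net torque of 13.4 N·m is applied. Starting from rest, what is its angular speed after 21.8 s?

I = (2/5)MR² = (2/5)(8.97)(0.555)² = 1.105 kg·m².
α = τ/I = 13.4/1.105 = 12.12 rad/s².
ω = ω₀ + αt = 0 + (12.12)(21.8) = 264.3 rad/s.

ω ≈ 264 rad/s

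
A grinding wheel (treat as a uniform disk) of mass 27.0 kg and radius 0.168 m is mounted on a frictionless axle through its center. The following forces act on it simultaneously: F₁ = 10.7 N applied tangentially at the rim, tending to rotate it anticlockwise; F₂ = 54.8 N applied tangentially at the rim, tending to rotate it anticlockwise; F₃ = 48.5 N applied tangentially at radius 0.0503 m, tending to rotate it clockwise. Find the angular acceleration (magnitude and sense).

α ≈ 22.5 rad/s², anticlockwise

I = ½MR² = (1/2)(27.0)(0.168)² = 0.3810 kg·m².
Taking anticlockwise as positive: τ₁ = +(10.7)(0.168) = +1.798 N·m; τ₂ = +(54.8)(0.168) = +9.206 N·m; τ₃ = −(48.5)(0.0503) = −2.440 N·m.
Net torque τ = 8.564 N·m.
α = τ/I = 8.564/0.3810 = 22.48 rad/s².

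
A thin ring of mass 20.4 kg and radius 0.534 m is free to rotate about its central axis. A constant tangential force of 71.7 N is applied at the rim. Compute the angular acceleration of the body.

α ≈ 6.58 rad/s²

I = MR² = (20.4)(0.534)² = 5.817 kg·m².
τ = F R = (71.7)(0.534) = 38.29 N·m.
From τ = Iα: α = 38.29/5.817 = 6.582 rad/s².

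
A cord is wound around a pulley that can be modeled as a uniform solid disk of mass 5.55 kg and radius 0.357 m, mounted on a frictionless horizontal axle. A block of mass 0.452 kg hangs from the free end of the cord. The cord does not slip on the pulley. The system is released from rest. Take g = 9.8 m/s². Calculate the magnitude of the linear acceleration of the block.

a ≈ 1.37 m/s²

I = ½MR² = (1/2)(5.55)(0.357)² = 0.3537 kg·m².
Block: mg − T = ma. Pulley: TR = Iα. No-slip: a = αR, so T = (I/R²)a = 2.775·a.
Then mg = (m + 2.775)a, so a = (0.452)(9.8)/(0.452 + 2.775) = 1.373 m/s².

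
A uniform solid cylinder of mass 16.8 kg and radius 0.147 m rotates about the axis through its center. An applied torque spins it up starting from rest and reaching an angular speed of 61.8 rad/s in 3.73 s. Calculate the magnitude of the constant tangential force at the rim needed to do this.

F ≈ 20.5 N

I = ½MR² = (1/2)(16.8)(0.147)² = 0.1815 kg·m².
α = Δω/Δt = (61.8 − 0)/3.73 = 16.57 rad/s².
The required torque is τ = Iα = (0.1815)(16.57) = 3.007 N·m.
A tangential force at the rim gives τ = FR, so F = τ/R = 3.007/0.147 = 20.46 N.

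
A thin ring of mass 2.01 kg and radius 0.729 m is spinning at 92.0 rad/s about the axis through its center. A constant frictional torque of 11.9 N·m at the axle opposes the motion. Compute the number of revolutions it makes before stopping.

≈ 60.5 revolutions

I = MR² = (2.01)(0.729)² = 1.068 kg·m².
The net torque has magnitude 11.9 N·m, opposing ω.
|α| = τ/I = 11.90/1.068 = 11.14 rad/s² (deceleration).
ω² = ω₀² − 2|α|θ with ω = 0 ⇒ θ = ω₀²/(2|α|) = 379.9 rad = 60.46 rev.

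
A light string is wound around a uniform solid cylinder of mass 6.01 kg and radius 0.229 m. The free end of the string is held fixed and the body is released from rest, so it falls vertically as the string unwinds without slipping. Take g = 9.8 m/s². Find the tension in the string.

Translation: Mg − T = Ma. Rotation about the center: TR = Iα with I = ½MR².
With a = αR: T = (I/R²)a = (1/2)M a, so Mg = (1 + 0.5000)Ma.
a = g/(1 + 0.5000) = 9.8/1.500 = 6.533 m/s².
T = 0.5000·M·a = (0.5000)(6.01)(6.533) = 19.63 N.

T ≈ 19.6 N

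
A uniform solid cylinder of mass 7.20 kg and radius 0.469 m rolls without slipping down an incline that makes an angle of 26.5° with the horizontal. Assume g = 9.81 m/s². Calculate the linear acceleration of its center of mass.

a ≈ 2.92 m/s²

Translation along the incline: Mg sinθ − f = Ma.
Rotation about the center: fR = Iα with I = ½MR². No-slip gives a = αR, so f = (I/R²)a = (1/2)M a.
Substituting: Mg sinθ = (1 + 0.5000)Ma, so a = g sinθ/(1 + 0.5000) = (9.81) sin 26.5° / 1.500 = 2.918 m/s².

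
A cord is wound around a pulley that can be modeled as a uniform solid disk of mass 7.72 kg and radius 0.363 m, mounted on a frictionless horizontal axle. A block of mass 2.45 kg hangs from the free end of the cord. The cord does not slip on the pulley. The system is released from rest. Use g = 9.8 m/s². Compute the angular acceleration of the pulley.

α ≈ 10.5 rad/s²

I = ½MR² = (1/2)(7.72)(0.363)² = 0.5086 kg·m².
Block: mg − T = ma. Pulley: TR = Iα. No-slip: a = αR, so T = (I/R²)a = 3.860·a.
Then mg = (m + 3.860)a, so a = (2.45)(9.8)/(2.45 + 3.860) = 3.805 m/s².
α = a/R = 3.805/0.363 = 10.48 rad/s².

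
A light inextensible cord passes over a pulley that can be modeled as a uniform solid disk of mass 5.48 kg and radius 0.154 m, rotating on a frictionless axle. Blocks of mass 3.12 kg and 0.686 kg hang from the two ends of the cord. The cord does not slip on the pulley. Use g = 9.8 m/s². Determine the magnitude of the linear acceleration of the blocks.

I = ½MR² = (1/2)(5.48)(0.154)² = 0.06498 kg·m².
Heavier block: m₁g − T₁ = m₁a. Lighter block: T₂ − m₂g = m₂a.
Pulley: (T₁ − T₂)R = Iα = I(a/R), so T₁ − T₂ = (I/R²)a = (1/2)M_p a = 2.740·a.
Adding the three: (m₁ − m₂)g = (m₁ + m₂ + 2.740)a, so a = (3.12 − 0.686)(9.8)/(3.12 + 0.686 + 2.740) = 3.644 m/s².

a ≈ 3.64 m/s²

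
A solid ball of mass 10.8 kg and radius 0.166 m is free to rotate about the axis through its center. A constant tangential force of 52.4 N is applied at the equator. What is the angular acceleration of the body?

α ≈ 73.1 rad/s²

I = (2/5)MR² = (2/5)(10.8)(0.166)² = 0.1190 kg·m².
τ = F R = (52.4)(0.166) = 8.698 N·m.
From τ = Iα: α = 8.698/0.1190 = 73.07 rad/s².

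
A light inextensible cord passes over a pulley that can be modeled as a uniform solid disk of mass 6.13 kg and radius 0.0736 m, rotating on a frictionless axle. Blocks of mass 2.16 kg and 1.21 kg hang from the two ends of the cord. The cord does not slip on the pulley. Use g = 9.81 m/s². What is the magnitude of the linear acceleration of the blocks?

a ≈ 1.45 m/s²

I = ½MR² = (1/2)(6.13)(0.0736)² = 0.01660 kg·m².
Heavier block: m₁g − T₁ = m₁a. Lighter block: T₂ − m₂g = m₂a.
Pulley: (T₁ − T₂)R = Iα = I(a/R), so T₁ − T₂ = (I/R²)a = (1/2)M_p a = 3.065·a.
Adding the three: (m₁ − m₂)g = (m₁ + m₂ + 3.065)a, so a = (2.16 − 1.21)(9.81)/(2.16 + 1.21 + 3.065) = 1.448 m/s².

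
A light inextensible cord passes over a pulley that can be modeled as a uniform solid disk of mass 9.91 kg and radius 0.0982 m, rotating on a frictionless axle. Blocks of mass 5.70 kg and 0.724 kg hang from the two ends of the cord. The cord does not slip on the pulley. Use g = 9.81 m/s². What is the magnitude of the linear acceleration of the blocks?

I = ½MR² = (1/2)(9.91)(0.0982)² = 0.04778 kg·m².
Heavier block: m₁g − T₁ = m₁a. Lighter block: T₂ − m₂g = m₂a.
Pulley: (T₁ − T₂)R = Iα = I(a/R), so T₁ − T₂ = (I/R²)a = (1/2)M_p a = 4.955·a.
Adding the three: (m₁ − m₂)g = (m₁ + m₂ + 4.955)a, so a = (5.70 − 0.724)(9.81)/(5.70 + 0.724 + 4.955) = 4.290 m/s².

a ≈ 4.29 m/s²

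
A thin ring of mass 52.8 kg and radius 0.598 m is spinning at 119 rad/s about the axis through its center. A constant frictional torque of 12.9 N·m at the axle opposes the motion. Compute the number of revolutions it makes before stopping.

I = MR² = (52.8)(0.598)² = 18.88 kg·m².
The net torque has magnitude 12.9 N·m, opposing ω.
|α| = τ/I = 12.90/18.88 = 0.6832 rad/s² (deceleration).
ω² = ω₀² − 2|α|θ with ω = 0 ⇒ θ = ω₀²/(2|α|) = 10360 rad = 1649 rev.

≈ 1650 revolutions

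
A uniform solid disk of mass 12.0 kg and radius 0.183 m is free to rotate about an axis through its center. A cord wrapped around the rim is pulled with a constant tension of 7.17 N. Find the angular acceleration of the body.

I = ½MR² = (1/2)(12.0)(0.183)² = 0.2009 kg·m².
τ = F R = (7.17)(0.183) = 1.312 N·m.
From τ = Iα: α = 1.312/0.2009 = 6.530 rad/s².

α ≈ 6.53 rad/s²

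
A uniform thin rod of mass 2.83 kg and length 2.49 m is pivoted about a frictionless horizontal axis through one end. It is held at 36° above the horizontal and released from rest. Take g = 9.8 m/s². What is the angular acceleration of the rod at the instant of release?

About the pivot, I = (1/3)ML² = (1/3)(2.83)(2.49)² = 5.849 kg·m².
The weight acts at the center, a distance L/2 = 1.245 m from the pivot; τ = Mg(L/2) cos 36° = 27.93 N·m.
α = τ/I = 27.93/5.849 = 4.776 rad/s².

α ≈ 4.78 rad/s²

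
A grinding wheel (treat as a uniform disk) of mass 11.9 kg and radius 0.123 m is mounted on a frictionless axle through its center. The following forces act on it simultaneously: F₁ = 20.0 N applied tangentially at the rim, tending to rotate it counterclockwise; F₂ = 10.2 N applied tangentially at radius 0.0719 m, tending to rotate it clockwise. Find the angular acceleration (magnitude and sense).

I = ½MR² = (1/2)(11.9)(0.123)² = 0.09002 kg·m².
Taking counterclockwise as positive: τ₁ = +(20.0)(0.123) = +2.460 N·m; τ₂ = −(10.2)(0.0719) = −0.7334 N·m.
Net torque τ = 1.727 N·m.
α = τ/I = 1.727/0.09002 = 19.18 rad/s².

α ≈ 19.2 rad/s², counterclockwise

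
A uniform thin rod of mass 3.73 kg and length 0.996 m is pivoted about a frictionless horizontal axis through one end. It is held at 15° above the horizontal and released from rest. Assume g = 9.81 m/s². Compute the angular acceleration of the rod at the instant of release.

About the pivot, I = (1/3)ML² = (1/3)(3.73)(0.996)² = 1.233 kg·m².
The weight acts at the center, a distance L/2 = 0.4980 m from the pivot; τ = Mg(L/2) cos 15° = 17.60 N·m.
α = τ/I = 17.60/1.233 = 14.27 rad/s².
(Equivalently α = (3g/(2L)) cos 15° = 14.27 rad/s².)

α ≈ 14.3 rad/s²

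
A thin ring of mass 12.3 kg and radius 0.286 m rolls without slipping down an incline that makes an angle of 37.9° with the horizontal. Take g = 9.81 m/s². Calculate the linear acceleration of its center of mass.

a ≈ 3.01 m/s²

Translation along the incline: Mg sinθ − f = Ma.
Rotation about the center: fR = Iα with I = MR². No-slip gives a = αR, so f = (I/R²)a = M a.
Substituting: Mg sinθ = (1 + 1.000)Ma, so a = g sinθ/(1 + 1.000) = (9.81) sin 37.9° / 2.000 = 3.013 m/s².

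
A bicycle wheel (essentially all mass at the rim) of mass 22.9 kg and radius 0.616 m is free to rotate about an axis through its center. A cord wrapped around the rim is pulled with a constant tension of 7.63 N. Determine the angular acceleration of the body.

α ≈ 0.541 rad/s²

I = MR² = (22.9)(0.616)² = 8.690 kg·m².
τ = F R = (7.63)(0.616) = 4.700 N·m.
Newton's second law for rotation, τ = Iα, gives α = τ/I = 4.700/8.690 = 0.5409 rad/s².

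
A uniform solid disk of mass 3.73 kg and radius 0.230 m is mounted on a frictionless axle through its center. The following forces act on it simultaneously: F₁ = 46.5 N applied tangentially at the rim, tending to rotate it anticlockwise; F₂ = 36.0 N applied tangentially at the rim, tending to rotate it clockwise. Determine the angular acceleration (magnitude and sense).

I = ½MR² = (1/2)(3.73)(0.230)² = 0.09866 kg·m².
Taking anticlockwise as positive: τ₁ = +(46.5)(0.230) = +10.70 N·m; τ₂ = −(36.0)(0.230) = −8.280 N·m.
Net torque τ = 2.415 N·m.
α = τ/I = 2.415/0.09866 = 24.48 rad/s².

α ≈ 24.5 rad/s², anticlockwise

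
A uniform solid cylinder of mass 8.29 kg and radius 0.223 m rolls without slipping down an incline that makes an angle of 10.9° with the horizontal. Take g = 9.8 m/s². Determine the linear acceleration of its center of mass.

Translation along the incline: Mg sinθ − f = Ma.
Rotation about the center: fR = Iα with I = ½MR². No-slip gives a = αR, so f = (I/R²)a = (1/2)M a.
Substituting: Mg sinθ = (1 + 0.5000)Ma, so a = g sinθ/(1 + 0.5000) = (9.8) sin 10.9° / 1.500 = 1.235 m/s².

a ≈ 1.24 m/s²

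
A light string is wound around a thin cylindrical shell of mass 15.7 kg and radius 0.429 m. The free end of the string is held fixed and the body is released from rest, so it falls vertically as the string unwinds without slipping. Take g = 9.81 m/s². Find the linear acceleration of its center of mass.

a ≈ 4.91 m/s²

Translation: Mg − T = Ma. Rotation about the center: TR = Iα with I = MR².
With a = αR: T = (I/R²)a = M a, so Mg = (1 + 1.000)Ma.
a = g/(1 + 1.000) = 9.81/2.000 = 4.905 m/s².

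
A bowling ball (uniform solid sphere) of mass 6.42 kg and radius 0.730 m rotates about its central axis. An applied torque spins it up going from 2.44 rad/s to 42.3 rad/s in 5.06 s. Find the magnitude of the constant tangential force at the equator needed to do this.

I = (2/5)MR² = (2/5)(6.42)(0.730)² = 1.368 kg·m².
α = Δω/Δt = (42.3 − 2.44)/5.06 = 7.877 rad/s².
The required torque is τ = Iα = (1.368)(7.877) = 10.78 N·m.
A tangential force at the equator gives τ = FR, so F = τ/R = 10.78/0.730 = 14.77 N.

F ≈ 14.8 N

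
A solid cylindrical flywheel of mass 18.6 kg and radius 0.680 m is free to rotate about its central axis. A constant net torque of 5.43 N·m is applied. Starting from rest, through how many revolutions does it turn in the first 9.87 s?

≈ 9.79 revolutions

I = ½MR² = (1/2)(18.6)(0.680)² = 4.300 kg·m².
α = τ/I = 5.43/4.300 = 1.263 rad/s².
θ = ½αt² = ½(1.263)(9.87)² = 61.50 rad.
Revolutions = θ/(2π) = 9.789.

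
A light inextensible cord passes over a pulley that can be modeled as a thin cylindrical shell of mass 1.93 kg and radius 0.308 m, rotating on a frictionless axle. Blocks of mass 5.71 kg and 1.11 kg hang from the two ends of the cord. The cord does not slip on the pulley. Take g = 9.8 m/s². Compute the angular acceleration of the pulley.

I = MR² = (1.93)(0.308)² = 0.1831 kg·m².
Heavier block: m₁g − T₁ = m₁a. Lighter block: T₂ − m₂g = m₂a.
Pulley: (T₁ − T₂)R = Iα = I(a/R), so T₁ − T₂ = (I/R²)a = 1·M_p a = 1.930·a.
Adding the three: (m₁ − m₂)g = (m₁ + m₂ + 1.930)a, so a = (5.71 − 1.11)(9.8)/(5.71 + 1.11 + 1.930) = 5.152 m/s².
α = a/R = 5.152/0.308 = 16.73 rad/s².

α ≈ 16.7 rad/s²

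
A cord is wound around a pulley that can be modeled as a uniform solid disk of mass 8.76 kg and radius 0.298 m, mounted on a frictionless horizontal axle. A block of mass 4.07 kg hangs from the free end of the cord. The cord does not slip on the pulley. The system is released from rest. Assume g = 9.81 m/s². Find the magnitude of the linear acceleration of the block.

a ≈ 4.73 m/s²

I = ½MR² = (1/2)(8.76)(0.298)² = 0.3890 kg·m².
Block: mg − T = ma. Pulley: TR = Iα. No-slip: a = αR, so T = (I/R²)a = 4.380·a.
Then mg = (m + 4.380)a, so a = (4.07)(9.81)/(4.07 + 4.380) = 4.725 m/s².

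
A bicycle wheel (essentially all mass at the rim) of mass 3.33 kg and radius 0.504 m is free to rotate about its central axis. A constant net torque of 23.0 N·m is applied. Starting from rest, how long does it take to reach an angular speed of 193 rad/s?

I = MR² = (3.33)(0.504)² = 0.8459 kg·m².
α = τ/I = 23.0/0.8459 = 27.19 rad/s².
ω = αt ⇒ t = ω/α = 193/27.19 = 7.098 s.

t ≈ 7.10 s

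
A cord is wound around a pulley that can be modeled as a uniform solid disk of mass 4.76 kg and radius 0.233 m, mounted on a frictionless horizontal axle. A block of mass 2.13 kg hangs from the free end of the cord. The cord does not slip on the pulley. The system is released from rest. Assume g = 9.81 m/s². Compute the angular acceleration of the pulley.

α ≈ 19.9 rad/s²

I = ½MR² = (1/2)(4.76)(0.233)² = 0.1292 kg·m².
Block: mg − T = ma. Pulley: TR = Iα. No-slip: a = αR, so T = (I/R²)a = 2.380·a.
Then mg = (m + 2.380)a, so a = (2.13)(9.81)/(2.13 + 2.380) = 4.633 m/s².
α = a/R = 4.633/0.233 = 19.88 rad/s².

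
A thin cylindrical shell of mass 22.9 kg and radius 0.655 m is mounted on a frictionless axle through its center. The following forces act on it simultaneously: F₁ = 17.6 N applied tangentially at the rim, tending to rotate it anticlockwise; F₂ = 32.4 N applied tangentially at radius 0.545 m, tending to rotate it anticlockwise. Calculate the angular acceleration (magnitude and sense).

I = MR² = (22.9)(0.655)² = 9.825 kg·m².
Taking anticlockwise as positive: τ₁ = +(17.6)(0.655) = +11.53 N·m; τ₂ = +(32.4)(0.545) = +17.66 N·m.
Net torque τ = 29.19 N·m.
α = τ/I = 29.19/9.825 = 2.971 rad/s².

α ≈ 2.97 rad/s², anticlockwise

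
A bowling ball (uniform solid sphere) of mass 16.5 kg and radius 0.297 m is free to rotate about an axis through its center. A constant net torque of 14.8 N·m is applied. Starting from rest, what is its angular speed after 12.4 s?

I = (2/5)MR² = (2/5)(16.5)(0.297)² = 0.5822 kg·m².
α = τ/I = 14.8/0.5822 = 25.42 rad/s².
ω = ω₀ + αt = 0 + (25.42)(12.4) = 315.2 rad/s.

ω ≈ 315 rad/s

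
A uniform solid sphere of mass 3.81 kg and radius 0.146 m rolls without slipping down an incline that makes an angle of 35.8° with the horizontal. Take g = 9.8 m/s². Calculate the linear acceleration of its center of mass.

Translation along the incline: Mg sinθ − f = Ma.
Rotation about the center: fR = Iα with I = (2/5)MR². No-slip gives a = αR, so f = (I/R²)a = (2/5)M a.
Substituting: Mg sinθ = (1 + 0.4000)Ma, so a = g sinθ/(1 + 0.4000) = (9.8) sin 35.8° / 1.400 = 4.095 m/s².

a ≈ 4.09 m/s²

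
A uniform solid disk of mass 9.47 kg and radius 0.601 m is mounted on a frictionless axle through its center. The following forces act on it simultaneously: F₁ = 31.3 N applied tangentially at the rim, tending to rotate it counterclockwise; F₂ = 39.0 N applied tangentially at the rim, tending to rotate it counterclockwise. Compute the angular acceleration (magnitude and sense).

α ≈ 24.7 rad/s², counterclockwise

I = ½MR² = (1/2)(9.47)(0.601)² = 1.710 kg·m².
Taking counterclockwise as positive: τ₁ = +(31.3)(0.601) = +18.81 N·m; τ₂ = +(39.0)(0.601) = +23.44 N·m.
Net torque τ = 42.25 N·m.
α = τ/I = 42.25/1.710 = 24.70 rad/s².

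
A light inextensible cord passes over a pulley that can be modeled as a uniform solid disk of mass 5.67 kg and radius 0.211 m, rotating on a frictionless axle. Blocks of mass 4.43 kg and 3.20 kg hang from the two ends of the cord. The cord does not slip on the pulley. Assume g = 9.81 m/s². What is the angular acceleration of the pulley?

I = ½MR² = (1/2)(5.67)(0.211)² = 0.1262 kg·m².
Heavier block: m₁g − T₁ = m₁a. Lighter block: T₂ − m₂g = m₂a.
Pulley: (T₁ − T₂)R = Iα = I(a/R), so T₁ − T₂ = (I/R²)a = (1/2)M_p a = 2.835·a.
Adding the three: (m₁ − m₂)g = (m₁ + m₂ + 2.835)a, so a = (4.43 − 3.20)(9.81)/(4.43 + 3.20 + 2.835) = 1.153 m/s².
α = a/R = 1.153/0.211 = 5.465 rad/s².

α ≈ 5.46 rad/s²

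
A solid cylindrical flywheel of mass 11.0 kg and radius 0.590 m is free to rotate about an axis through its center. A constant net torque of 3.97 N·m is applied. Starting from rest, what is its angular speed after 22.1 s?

I = ½MR² = (1/2)(11.0)(0.590)² = 1.915 kg·m².
α = τ/I = 3.97/1.915 = 2.074 rad/s².
ω = ω₀ + αt = 0 + (2.074)(22.1) = 45.83 rad/s.

ω ≈ 45.8 rad/s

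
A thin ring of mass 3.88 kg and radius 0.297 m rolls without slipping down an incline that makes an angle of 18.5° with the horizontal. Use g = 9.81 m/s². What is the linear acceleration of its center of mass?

a ≈ 1.56 m/s²

Translation along the incline: Mg sinθ − f = Ma.
Rotation about the center: fR = Iα with I = MR². No-slip gives a = αR, so f = (I/R²)a = M a.
Substituting: Mg sinθ = (1 + 1.000)Ma, so a = g sinθ/(1 + 1.000) = (9.81) sin 18.5° / 2.000 = 1.556 m/s².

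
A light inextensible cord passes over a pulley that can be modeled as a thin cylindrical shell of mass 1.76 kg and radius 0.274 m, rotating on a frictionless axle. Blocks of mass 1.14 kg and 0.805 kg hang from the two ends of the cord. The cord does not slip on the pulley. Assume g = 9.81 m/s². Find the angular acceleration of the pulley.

I = MR² = (1.76)(0.274)² = 0.1321 kg·m².
Heavier block: m₁g − T₁ = m₁a. Lighter block: T₂ − m₂g = m₂a.
Pulley: (T₁ − T₂)R = Iα = I(a/R), so T₁ − T₂ = (I/R²)a = 1·M_p a = 1.760·a.
Adding the three: (m₁ − m₂)g = (m₁ + m₂ + 1.760)a, so a = (1.14 − 0.805)(9.81)/(1.14 + 0.805 + 1.760) = 0.8870 m/s².
α = a/R = 0.8870/0.274 = 3.237 rad/s².

α ≈ 3.24 rad/s²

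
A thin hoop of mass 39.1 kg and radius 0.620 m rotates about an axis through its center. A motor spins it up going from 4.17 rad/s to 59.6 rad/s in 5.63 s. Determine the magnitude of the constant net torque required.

I = MR² = (39.1)(0.620)² = 15.03 kg·m².
α = Δω/Δt = (59.6 − 4.17)/5.63 = 9.845 rad/s².
τ = Iα = (15.03)(9.845) = 148.0 N·m.

τ ≈ 148 N·m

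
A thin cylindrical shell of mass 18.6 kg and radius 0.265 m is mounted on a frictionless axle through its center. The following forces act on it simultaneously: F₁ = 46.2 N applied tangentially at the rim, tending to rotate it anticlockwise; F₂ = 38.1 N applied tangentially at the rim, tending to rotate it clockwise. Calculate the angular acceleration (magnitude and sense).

I = MR² = (18.6)(0.265)² = 1.306 kg·m².
Taking anticlockwise as positive: τ₁ = +(46.2)(0.265) = +12.24 N·m; τ₂ = −(38.1)(0.265) = −10.10 N·m.
Net torque τ = 2.147 N·m.
α = τ/I = 2.147/1.306 = 1.643 rad/s².

α ≈ 1.64 rad/s², anticlockwise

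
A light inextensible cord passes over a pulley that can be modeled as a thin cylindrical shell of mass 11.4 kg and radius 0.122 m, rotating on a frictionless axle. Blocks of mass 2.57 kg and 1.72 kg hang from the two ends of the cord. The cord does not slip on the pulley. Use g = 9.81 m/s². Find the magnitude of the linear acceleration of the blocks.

a ≈ 0.531 m/s²

I = MR² = (11.4)(0.122)² = 0.1697 kg·m².
Heavier block: m₁g − T₁ = m₁a. Lighter block: T₂ − m₂g = m₂a.
Pulley: (T₁ − T₂)R = Iα = I(a/R), so T₁ − T₂ = (I/R²)a = 1·M_p a = 11.40·a.
Adding the three: (m₁ − m₂)g = (m₁ + m₂ + 11.40)a, so a = (2.57 − 1.72)(9.81)/(2.57 + 1.72 + 11.40) = 0.5315 m/s².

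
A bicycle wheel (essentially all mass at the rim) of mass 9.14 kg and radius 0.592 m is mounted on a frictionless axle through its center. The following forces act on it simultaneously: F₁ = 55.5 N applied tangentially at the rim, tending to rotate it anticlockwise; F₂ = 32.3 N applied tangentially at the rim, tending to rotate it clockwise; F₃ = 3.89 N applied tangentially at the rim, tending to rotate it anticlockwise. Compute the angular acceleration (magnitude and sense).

I = MR² = (9.14)(0.592)² = 3.203 kg·m².
Taking anticlockwise as positive: τ₁ = +(55.5)(0.592) = +32.86 N·m; τ₂ = −(32.3)(0.592) = −19.12 N·m; τ₃ = +(3.89)(0.592) = +2.303 N·m.
Net torque τ = 16.04 N·m.
α = τ/I = 16.04/3.203 = 5.007 rad/s².

α ≈ 5.01 rad/s², anticlockwise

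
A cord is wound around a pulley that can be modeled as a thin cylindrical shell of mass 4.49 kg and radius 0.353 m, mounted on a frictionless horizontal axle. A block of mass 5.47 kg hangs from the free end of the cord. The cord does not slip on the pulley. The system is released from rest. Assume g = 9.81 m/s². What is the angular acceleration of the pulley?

α ≈ 15.3 rad/s²

I = MR² = (4.49)(0.353)² = 0.5595 kg·m².
Block: mg − T = ma. Pulley: TR = Iα. No-slip: a = αR, so T = (I/R²)a = 4.490·a.
Then mg = (m + 4.490)a, so a = (5.47)(9.81)/(5.47 + 4.490) = 5.388 m/s².
α = a/R = 5.388/0.353 = 15.26 rad/s².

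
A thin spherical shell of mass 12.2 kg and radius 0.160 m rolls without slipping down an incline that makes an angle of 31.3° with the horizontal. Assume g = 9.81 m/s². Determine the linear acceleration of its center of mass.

Translation along the incline: Mg sinθ − f = Ma.
Rotation about the center: fR = Iα with I = (2/3)MR². No-slip gives a = αR, so f = (I/R²)a = (2/3)M a.
Substituting: Mg sinθ = (1 + 0.6667)Ma, so a = g sinθ/(1 + 0.6667) = (9.81) sin 31.3° / 1.667 = 3.058 m/s².

a ≈ 3.06 m/s²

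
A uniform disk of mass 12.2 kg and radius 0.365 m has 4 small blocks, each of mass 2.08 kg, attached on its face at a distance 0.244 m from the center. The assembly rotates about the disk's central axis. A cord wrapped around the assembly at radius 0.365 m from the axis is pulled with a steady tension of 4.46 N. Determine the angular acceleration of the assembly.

I_disk = ½MR² = ½(12.2)(0.365)² = 0.8127 kg·m².
I_blocks = 4·m·r² = 4(2.08)(0.244)² = 0.4953 kg·m².
Total I = 1.308 kg·m².
τ = F r = (4.46)(0.365) = 1.628 N·m.
α = τ/I = 1.628/1.308 = 1.245 rad/s².

α ≈ 1.24 rad/s²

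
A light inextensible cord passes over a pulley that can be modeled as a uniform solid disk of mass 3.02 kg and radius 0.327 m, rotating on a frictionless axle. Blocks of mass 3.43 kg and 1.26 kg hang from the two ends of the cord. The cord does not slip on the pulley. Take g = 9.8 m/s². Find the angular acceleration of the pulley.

α ≈ 10.5 rad/s²

I = ½MR² = (1/2)(3.02)(0.327)² = 0.1615 kg·m².
Heavier block: m₁g − T₁ = m₁a. Lighter block: T₂ − m₂g = m₂a.
Pulley: (T₁ − T₂)R = Iα = I(a/R), so T₁ − T₂ = (I/R²)a = (1/2)M_p a = 1.510·a.
Adding the three: (m₁ − m₂)g = (m₁ + m₂ + 1.510)a, so a = (3.43 − 1.26)(9.8)/(3.43 + 1.26 + 1.510) = 3.430 m/s².
α = a/R = 3.430/0.327 = 10.49 rad/s².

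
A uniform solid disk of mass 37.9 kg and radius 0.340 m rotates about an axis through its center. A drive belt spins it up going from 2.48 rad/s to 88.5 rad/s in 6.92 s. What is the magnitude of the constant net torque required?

τ ≈ 27.2 N·m

I = ½MR² = (1/2)(37.9)(0.340)² = 2.191 kg·m².
α = Δω/Δt = (88.5 − 2.48)/6.92 = 12.43 rad/s².
τ = Iα = (2.191)(12.43) = 27.23 N·m.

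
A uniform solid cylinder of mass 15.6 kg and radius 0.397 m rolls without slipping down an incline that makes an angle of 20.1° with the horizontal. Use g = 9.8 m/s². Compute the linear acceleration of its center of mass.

Translation along the incline: Mg sinθ − f = Ma.
Rotation about the center: fR = Iα with I = ½MR². No-slip gives a = αR, so f = (I/R²)a = (1/2)M a.
Substituting: Mg sinθ = (1 + 0.5000)Ma, so a = g sinθ/(1 + 0.5000) = (9.8) sin 20.1° / 1.500 = 2.245 m/s².

a ≈ 2.25 m/s²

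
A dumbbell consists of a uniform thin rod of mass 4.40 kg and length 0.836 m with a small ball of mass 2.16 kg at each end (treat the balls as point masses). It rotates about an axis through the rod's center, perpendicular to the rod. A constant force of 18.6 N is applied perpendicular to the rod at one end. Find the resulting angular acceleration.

I_rod = (1/12)ML² = (1/12)(4.40)(0.836)² = 0.2563 kg·m².
I_balls = 2·m·(L/2)² = 2(2.16)(0.4180)² = 0.7548 kg·m².
Total I = 1.011 kg·m².
τ = F·(L/2) = (18.6)(0.418) = 7.775 N·m.
α = τ/I = 7.775/1.011 = 7.690 rad/s².

α ≈ 7.69 rad/s²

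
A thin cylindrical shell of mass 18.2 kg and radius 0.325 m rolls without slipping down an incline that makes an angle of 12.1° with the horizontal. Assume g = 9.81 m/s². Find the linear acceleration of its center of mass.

a ≈ 1.03 m/s²

Translation along the incline: Mg sinθ − f = Ma.
Rotation about the center: fR = Iα with I = MR². No-slip gives a = αR, so f = (I/R²)a = M a.
Substituting: Mg sinθ = (1 + 1.000)Ma, so a = g sinθ/(1 + 1.000) = (9.81) sin 12.1° / 2.000 = 1.028 m/s².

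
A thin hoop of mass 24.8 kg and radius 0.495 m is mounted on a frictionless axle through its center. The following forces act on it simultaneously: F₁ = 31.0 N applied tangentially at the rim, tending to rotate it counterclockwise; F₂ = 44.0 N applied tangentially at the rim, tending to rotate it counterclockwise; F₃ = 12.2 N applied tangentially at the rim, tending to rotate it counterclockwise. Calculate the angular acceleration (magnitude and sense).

I = MR² = (24.8)(0.495)² = 6.077 kg·m².
Taking counterclockwise as positive: τ₁ = +(31.0)(0.495) = +15.35 N·m; τ₂ = +(44.0)(0.495) = +21.78 N·m; τ₃ = +(12.2)(0.495) = +6.039 N·m.
Net torque τ = 43.16 N·m.
α = τ/I = 43.16/6.077 = 7.103 rad/s².

α ≈ 7.10 rad/s², counterclockwise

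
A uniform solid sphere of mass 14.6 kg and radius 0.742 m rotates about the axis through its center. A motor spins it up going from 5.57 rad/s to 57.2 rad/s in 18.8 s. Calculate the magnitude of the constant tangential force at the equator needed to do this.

I = (2/5)MR² = (2/5)(14.6)(0.742)² = 3.215 kg·m².
α = Δω/Δt = (57.2 − 5.57)/18.8 = 2.746 rad/s².
The required torque is τ = Iα = (3.215)(2.746) = 8.830 N·m.
A tangential force at the equator gives τ = FR, so F = τ/R = 8.830/0.742 = 11.90 N.

F ≈ 11.9 N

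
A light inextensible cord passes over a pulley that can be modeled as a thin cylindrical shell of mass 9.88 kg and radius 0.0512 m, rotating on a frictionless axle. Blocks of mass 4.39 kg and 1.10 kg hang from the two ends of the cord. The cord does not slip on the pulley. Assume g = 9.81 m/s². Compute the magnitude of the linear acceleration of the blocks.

a ≈ 2.10 m/s²

I = MR² = (9.88)(0.0512)² = 0.02590 kg·m².
Heavier block: m₁g − T₁ = m₁a. Lighter block: T₂ − m₂g = m₂a.
Pulley: (T₁ − T₂)R = Iα = I(a/R), so T₁ − T₂ = (I/R²)a = 1·M_p a = 9.880·a.
Adding the three: (m₁ − m₂)g = (m₁ + m₂ + 9.880)a, so a = (4.39 − 1.10)(9.81)/(4.39 + 1.10 + 9.880) = 2.100 m/s².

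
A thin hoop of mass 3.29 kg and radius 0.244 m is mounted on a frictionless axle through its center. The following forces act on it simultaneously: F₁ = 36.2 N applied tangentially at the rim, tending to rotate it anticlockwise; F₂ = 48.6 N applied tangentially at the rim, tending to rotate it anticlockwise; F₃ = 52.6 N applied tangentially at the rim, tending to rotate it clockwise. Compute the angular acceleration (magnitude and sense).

α ≈ 40.1 rad/s², anticlockwise

I = MR² = (3.29)(0.244)² = 0.1959 kg·m².
Taking anticlockwise as positive: τ₁ = +(36.2)(0.244) = +8.833 N·m; τ₂ = +(48.6)(0.244) = +11.86 N·m; τ₃ = −(52.6)(0.244) = −12.83 N·m.
Net torque τ = 7.857 N·m.
α = τ/I = 7.857/0.1959 = 40.11 rad/s².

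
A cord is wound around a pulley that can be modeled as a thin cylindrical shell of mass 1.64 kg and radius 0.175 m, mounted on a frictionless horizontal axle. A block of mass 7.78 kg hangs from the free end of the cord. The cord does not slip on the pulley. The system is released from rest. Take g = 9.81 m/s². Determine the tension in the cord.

I = MR² = (1.64)(0.175)² = 0.05022 kg·m².
Block: mg − T = ma. Pulley: TR = Iα. No-slip: a = αR, so T = (I/R²)a = 1.640·a.
Then mg = (m + 1.640)a, so a = (7.78)(9.81)/(7.78 + 1.640) = 8.102 m/s².
T = 1.640·a = 13.29 N.

T ≈ 13.3 N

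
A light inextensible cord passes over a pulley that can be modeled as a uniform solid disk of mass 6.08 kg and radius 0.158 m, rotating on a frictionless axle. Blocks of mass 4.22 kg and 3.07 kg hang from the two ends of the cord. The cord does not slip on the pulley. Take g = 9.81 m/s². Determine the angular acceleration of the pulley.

I = ½MR² = (1/2)(6.08)(0.158)² = 0.07589 kg·m².
Heavier block: m₁g − T₁ = m₁a. Lighter block: T₂ − m₂g = m₂a.
Pulley: (T₁ − T₂)R = Iα = I(a/R), so T₁ − T₂ = (I/R²)a = (1/2)M_p a = 3.040·a.
Adding the three: (m₁ − m₂)g = (m₁ + m₂ + 3.040)a, so a = (4.22 − 3.07)(9.81)/(4.22 + 3.07 + 3.040) = 1.092 m/s².
α = a/R = 1.092/0.158 = 6.912 rad/s².

α ≈ 6.91 rad/s²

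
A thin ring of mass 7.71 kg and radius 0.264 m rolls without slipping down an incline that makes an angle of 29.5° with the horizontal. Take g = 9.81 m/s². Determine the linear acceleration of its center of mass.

Translation along the incline: Mg sinθ − f = Ma.
Rotation about the center: fR = Iα with I = MR². No-slip gives a = αR, so f = (I/R²)a = M a.
Substituting: Mg sinθ = (1 + 1.000)Ma, so a = g sinθ/(1 + 1.000) = (9.81) sin 29.5° / 2.000 = 2.415 m/s².

a ≈ 2.42 m/s²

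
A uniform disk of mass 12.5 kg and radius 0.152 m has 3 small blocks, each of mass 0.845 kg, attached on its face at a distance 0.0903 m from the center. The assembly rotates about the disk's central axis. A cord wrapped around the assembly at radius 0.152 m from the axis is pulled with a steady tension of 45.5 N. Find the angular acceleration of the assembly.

α ≈ 41.9 rad/s²

I_disk = ½MR² = ½(12.5)(0.152)² = 0.1444 kg·m².
I_blocks = 3·m·r² = 3(0.845)(0.0903)² = 0.02067 kg·m².
Total I = 0.1651 kg·m².
τ = F r = (45.5)(0.152) = 6.916 N·m.
α = τ/I = 6.916/0.1651 = 41.90 rad/s².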